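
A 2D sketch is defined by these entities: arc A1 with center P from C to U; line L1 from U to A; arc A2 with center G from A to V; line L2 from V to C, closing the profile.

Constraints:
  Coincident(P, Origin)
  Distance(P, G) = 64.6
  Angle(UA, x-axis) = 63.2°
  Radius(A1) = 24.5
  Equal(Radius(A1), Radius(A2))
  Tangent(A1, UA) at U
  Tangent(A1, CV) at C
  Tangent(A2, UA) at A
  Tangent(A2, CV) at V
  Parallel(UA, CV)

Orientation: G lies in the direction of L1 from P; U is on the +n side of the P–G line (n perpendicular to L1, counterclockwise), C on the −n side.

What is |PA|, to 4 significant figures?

69.09

Tangency of A1 to both parallel lines with radius 24.5 puts U and C at P ± 24.5·n: U = (-21.87, 11.05), C = (21.87, -11.05). Equal radii place A and V the same way about G: A = G + 24.5·n = (7.258, 68.71), V = G − 24.5·n = (51.00, 46.61). Then |PA| = |A − P| = 69.09.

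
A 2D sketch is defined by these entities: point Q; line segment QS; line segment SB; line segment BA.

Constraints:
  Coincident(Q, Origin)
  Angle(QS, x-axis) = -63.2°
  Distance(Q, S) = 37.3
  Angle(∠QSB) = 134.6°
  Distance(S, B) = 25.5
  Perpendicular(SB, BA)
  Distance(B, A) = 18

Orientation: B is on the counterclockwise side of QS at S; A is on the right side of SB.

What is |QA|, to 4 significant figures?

68.24

Q is at the origin; QS runs at -63.2° with length 37.3, so S = 37.3·(cos -63.2°, sin -63.2°) = (16.82, -33.29). ∠QSB = 134.6°, so SB runs at -63.2° + (180° − 134.6°) = -17.80° from the x-axis; with |SB| = 25.5, B = S + 25.5·(cos -17.80°, sin -17.80°) = (41.10, -41.09). The perpendicularity gives BA at right angles to SB; with |BA| = 18.0 on the right of SB, A = B + 18.0·(-0.3057, -0.9521) = (35.59, -58.23). Then |QA| = |A − Q| = 68.24.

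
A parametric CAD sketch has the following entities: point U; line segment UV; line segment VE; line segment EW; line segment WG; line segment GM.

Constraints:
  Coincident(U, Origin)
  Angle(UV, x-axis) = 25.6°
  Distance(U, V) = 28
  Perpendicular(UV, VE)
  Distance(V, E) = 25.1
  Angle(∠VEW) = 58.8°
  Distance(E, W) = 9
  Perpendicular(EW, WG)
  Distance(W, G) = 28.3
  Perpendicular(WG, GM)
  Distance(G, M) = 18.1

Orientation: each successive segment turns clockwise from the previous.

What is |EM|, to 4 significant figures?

29.73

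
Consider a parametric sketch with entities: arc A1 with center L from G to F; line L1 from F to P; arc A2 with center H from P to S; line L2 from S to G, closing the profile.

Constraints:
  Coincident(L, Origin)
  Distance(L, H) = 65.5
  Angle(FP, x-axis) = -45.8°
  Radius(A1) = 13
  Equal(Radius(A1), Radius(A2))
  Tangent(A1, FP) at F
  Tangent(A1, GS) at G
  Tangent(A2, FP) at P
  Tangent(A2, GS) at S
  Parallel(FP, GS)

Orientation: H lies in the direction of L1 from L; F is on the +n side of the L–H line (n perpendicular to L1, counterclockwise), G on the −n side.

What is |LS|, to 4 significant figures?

66.78

Tangency of A1 to both parallel lines with radius 13.0 puts F and G at L ± 13.0·n: F = (9.320, 9.063), G = (-9.320, -9.063). Equal radii place P and S the same way about H: P = H + 13.0·n = (54.98, -37.89), S = H − 13.0·n = (36.34, -56.02). Then |LS| = |S − L| = 66.78.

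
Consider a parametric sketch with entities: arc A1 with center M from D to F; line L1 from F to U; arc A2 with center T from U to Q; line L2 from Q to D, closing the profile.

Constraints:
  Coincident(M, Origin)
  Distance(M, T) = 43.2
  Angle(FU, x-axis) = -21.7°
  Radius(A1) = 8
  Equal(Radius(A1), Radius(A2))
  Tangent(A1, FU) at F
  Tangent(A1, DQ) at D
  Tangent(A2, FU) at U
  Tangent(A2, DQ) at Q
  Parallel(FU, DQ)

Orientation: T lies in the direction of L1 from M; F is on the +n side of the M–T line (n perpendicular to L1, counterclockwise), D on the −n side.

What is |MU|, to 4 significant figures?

43.93

The slot axis is L1's direction at -21.7°, so u = (cos -21.7°, sin -21.7°) = (0.9291, -0.3697) and n = (−sin -21.7°, cos -21.7°) = (0.3697, 0.9291). M is at the origin and T lies 43.2 along u from M, so T = 43.2·u = (40.14, -15.97). Tangency of A1 to both parallel lines with radius 8.0 puts F and D at M ± 8.0·n: F = (2.958, 7.433), D = (-2.958, -7.433). Equal radii place U and Q the same way about T: U = T + 8.0·n = (43.10, -8.540), Q = T − 8.0·n = (37.18, -23.41). Then |MU| = |U − M| = 43.93.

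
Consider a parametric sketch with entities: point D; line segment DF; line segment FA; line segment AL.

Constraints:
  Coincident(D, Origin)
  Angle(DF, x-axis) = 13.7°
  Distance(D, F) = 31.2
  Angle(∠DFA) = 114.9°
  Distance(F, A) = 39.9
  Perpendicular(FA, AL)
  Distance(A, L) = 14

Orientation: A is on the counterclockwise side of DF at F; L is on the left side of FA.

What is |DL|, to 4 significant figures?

54.93

D is at the origin; DF runs at 13.7° with length 31.2, so F = 31.2·(cos 13.7°, sin 13.7°) = (30.31, 7.389). ∠DFA = 114.9°, so FA runs at 13.7° + (180° − 114.9°) = 78.80° from the x-axis; with |FA| = 39.9, A = F + 39.9·(cos 78.80°, sin 78.80°) = (38.06, 46.53). The perpendicularity gives AL at right angles to FA; with |AL| = 14.0 on the left of FA, L = A + 14.0·(-0.9810, 0.1942) = (24.33, 49.25). Then |DL| = |L − D| = 54.93.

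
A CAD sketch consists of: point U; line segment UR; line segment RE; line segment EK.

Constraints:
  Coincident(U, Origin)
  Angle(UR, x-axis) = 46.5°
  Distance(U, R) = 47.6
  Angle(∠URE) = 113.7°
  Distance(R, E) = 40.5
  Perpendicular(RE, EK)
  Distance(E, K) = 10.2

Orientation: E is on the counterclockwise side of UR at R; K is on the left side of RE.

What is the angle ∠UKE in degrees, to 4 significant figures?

119.2°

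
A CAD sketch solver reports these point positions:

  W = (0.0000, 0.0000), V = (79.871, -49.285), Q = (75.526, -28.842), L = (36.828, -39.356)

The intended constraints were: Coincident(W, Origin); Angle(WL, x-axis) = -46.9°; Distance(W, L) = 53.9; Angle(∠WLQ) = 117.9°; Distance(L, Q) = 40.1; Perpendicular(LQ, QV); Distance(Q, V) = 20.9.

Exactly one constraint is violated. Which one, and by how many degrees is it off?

Perpendicular(LQ, QV) — off by 3.20°.

W = (0.00, 0.00) ✓; WL at -46.90° ✓; |WL| = 53.90 ✓; ∠WLQ = 117.9° ✓; |LQ| = 40.10 ✓; ∠(LQ, QV) = 93.20° ✗; |QV| = 20.90 ✓.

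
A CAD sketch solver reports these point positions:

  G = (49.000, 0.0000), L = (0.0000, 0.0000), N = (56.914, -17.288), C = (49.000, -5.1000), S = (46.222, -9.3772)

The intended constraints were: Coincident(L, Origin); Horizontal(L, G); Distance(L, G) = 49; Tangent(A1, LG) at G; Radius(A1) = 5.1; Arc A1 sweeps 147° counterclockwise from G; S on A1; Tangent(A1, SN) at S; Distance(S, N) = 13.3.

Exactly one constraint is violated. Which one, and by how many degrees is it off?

Tangent(A1, SN) at S — off by 3.49°.

L = (0.00, 0.00) ✓; L.y = 0.00, G.y = 0.00 ✓; |LG| = 49.00 ✓; ∠(CG, GL) = 90.00° ✓; |CG| = 5.100 ✓; bearing(C→S) − bearing(C→G) = 147.0° ✓; |CS| = 5.100 ✓; ∠(CS, SN) = 93.49° ✗; |SN| = 13.30 ✓.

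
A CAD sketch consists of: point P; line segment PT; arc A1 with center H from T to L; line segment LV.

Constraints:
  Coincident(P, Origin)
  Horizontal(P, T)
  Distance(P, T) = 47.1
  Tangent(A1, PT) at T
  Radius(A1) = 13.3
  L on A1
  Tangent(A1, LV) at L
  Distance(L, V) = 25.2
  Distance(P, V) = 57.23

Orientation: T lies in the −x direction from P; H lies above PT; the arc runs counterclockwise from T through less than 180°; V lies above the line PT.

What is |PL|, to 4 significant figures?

37.89

Checks: |HL| = 13.30 ✓; ∠(HL, LV) = 90.00° ✓; |LV| = 25.20 ✓; |PV| = 57.23 ✓.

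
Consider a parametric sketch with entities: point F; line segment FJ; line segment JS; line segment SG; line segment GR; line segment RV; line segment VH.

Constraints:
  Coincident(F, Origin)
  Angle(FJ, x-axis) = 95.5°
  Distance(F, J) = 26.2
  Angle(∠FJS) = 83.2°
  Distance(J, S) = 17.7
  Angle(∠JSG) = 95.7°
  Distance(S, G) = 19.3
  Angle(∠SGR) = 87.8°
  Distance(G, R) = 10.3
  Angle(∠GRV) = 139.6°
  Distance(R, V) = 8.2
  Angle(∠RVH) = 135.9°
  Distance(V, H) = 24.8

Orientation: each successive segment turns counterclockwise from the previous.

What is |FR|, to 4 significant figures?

8.780

∠JSG = 95.7° gives SG at -83.40° from the x-axis; with |SG| = 19.3, G = (-17.59, 3.137). ∠SGR = 87.8° gives GR at 8.800° from the x-axis; with |GR| = 10.3, R = (-7.408, 4.712). Then |FR| = |R − F| = 8.780.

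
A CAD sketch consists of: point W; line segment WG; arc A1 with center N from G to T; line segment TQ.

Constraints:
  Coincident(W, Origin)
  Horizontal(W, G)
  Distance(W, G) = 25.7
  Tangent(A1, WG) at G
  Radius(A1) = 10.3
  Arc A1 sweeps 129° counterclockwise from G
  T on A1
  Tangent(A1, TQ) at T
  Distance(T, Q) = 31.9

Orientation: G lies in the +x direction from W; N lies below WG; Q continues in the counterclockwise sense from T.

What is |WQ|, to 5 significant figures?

56.169

W is at the origin; WG is horizontal with |WG| = 25.7 and G on the +x side, so G = (25.700, 0.0000). The tangent condition forces NG to be normal to WG, so N = G + (0, -10.3) = (25.700, -10.300). On A1, G sits at bearing 90° from N; a 129° counterclockwise sweep puts T at bearing 219°, so T = N + 10.3·(cos 219°, sin 219°) = (17.695, -16.782). Tangency of A1 to TQ means the radius NT is perpendicular to TQ, so TQ runs along (−sin 219°, cos 219°); with |TQ| = 31.9, Q = (37.771, -41.573). Then |WQ| = |Q − W| = 56.169.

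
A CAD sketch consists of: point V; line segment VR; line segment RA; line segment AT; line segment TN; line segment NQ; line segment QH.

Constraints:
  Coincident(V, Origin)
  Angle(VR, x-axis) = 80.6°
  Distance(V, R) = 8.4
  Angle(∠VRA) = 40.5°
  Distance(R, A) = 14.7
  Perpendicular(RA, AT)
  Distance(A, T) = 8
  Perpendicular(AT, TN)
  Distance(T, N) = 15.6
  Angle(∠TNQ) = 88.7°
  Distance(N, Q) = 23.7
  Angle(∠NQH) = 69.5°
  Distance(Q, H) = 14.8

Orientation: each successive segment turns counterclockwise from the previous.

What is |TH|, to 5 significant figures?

18.246

V is at the origin; VR runs at 80.6° with length 8.4, so R = (1.3719, 8.2872). ∠VRA = 40.5° gives RA at -139.90° from the x-axis; with |RA| = 14.7, A = (-9.8724, -1.1814). RA ⟂ AT, so AT runs at -49.900°; with |AT| = 8.0, T = (-4.7194, -7.3008). AT is perpendicular to TN, so TN runs at 40.100°; with |TN| = 15.6, N = (7.2134, 2.7475). ∠TNQ = 88.7° gives NQ at 131.40° from the x-axis; with |NQ| = 23.7, Q = (-8.4597, 20.525). ∠NQH = 69.5° gives QH at -118.10° from the x-axis; with |QH| = 14.8, H = (-15.431, 7.4697). Then |TH| = |H − T| = 18.246.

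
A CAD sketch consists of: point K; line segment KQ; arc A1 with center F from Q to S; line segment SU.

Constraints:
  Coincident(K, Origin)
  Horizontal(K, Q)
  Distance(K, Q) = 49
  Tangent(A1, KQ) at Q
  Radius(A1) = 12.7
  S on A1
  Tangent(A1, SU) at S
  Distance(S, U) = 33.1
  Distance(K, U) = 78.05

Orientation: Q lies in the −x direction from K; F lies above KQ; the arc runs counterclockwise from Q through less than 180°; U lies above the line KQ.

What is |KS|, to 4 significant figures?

45.67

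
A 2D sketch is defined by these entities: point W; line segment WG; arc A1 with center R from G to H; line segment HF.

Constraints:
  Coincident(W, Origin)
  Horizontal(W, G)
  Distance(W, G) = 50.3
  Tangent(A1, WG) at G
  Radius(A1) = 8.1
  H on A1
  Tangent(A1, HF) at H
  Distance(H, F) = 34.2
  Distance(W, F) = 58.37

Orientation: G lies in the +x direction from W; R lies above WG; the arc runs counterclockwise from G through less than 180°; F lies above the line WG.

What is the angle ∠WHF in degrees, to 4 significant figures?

72.60°

W is at the origin; WG is horizontal with |WG| = 50.3 and G on the +x side, so G = (50.30, 0.000). Since A1 is tangent to WG there, RG ⟂ WG, so R = G + (0, 8.1) = (50.30, 8.100). Since RH ⟂ HF (tangency), |RF| = √(8.1² + 34.2²) = 35.15 regardless of where H sits on A1. So F lies on both circle(W, 58.37) and circle(R, 35.15); the above-WG intersection is F = (40.64, 41.89). H is the foot of the tangent from F: H = (57.37, 12.06).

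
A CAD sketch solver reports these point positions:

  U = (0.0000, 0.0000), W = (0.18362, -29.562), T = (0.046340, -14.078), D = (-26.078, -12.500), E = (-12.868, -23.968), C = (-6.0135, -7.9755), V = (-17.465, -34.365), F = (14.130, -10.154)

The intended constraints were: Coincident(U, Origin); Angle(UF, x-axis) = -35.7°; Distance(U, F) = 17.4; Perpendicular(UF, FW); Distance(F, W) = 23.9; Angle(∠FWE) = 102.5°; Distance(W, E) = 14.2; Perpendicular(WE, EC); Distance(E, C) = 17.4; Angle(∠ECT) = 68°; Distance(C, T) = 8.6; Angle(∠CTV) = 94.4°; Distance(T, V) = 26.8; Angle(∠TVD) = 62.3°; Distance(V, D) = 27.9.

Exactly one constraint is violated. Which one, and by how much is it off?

Distance(V, D) = 27.9 — off by 4.40.

U = (0.00, 0.00) ✓; UF at -35.70° ✓; |UF| = 17.40 ✓; ∠(UF, FW) = 90.00° ✓; |FW| = 23.90 ✓; ∠FWE = 102.5° ✓; |WE| = 14.20 ✓; ∠(WE, EC) = 90.00° ✓; |EC| = 17.40 ✓; ∠ECT = 68.00° ✓; |CT| = 8.600 ✓; ∠CTV = 94.40° ✓; |TV| = 26.80 ✓; ∠TVD = 62.30° ✓; |VD| = 23.50 ✗.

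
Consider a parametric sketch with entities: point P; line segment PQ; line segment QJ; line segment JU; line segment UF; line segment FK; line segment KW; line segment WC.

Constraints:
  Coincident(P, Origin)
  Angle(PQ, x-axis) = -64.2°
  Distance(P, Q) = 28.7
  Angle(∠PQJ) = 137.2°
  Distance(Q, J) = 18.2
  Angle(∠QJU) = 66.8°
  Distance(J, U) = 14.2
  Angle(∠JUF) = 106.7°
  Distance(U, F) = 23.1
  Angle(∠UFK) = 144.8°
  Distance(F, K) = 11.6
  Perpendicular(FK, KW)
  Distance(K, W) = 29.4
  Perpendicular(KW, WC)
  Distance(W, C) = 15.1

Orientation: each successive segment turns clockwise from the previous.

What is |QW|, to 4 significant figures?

19.24

∠UFK = 144.8° gives FK at 31.30° from the x-axis; with |FK| = 11.6, K = (15.45, -6.868). FK ⟂ KW, so KW runs at -58.70°; with |KW| = 29.4, W = (30.72, -31.99). Then |QW| = |W − Q| = 19.24.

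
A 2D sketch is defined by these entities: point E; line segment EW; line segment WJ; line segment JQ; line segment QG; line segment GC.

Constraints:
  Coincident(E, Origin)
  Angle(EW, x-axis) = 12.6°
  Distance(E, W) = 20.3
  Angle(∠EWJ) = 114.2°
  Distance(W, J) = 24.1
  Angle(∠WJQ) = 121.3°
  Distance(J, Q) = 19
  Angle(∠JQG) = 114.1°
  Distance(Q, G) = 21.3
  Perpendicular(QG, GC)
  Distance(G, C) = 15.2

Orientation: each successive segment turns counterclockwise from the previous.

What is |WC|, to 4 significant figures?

26.82

E is at the origin; EW runs at 12.6° with length 20.3, so W = (19.81, 4.428). ∠EWJ = 114.2° gives WJ at 78.40° from the x-axis; with |WJ| = 24.1, J = (24.66, 28.04). ∠WJQ = 121.3° gives JQ at 137.1° from the x-axis; with |JQ| = 19.0, Q = (10.74, 40.97). ∠JQG = 114.1° gives QG at -157.0° from the x-axis; with |QG| = 21.3, G = (-8.868, 32.65). QG is perpendicular to GC, so GC runs at -67.00°; with |GC| = 15.2, C = (-2.929, 18.66). Then |WC| = |C − W| = 26.82.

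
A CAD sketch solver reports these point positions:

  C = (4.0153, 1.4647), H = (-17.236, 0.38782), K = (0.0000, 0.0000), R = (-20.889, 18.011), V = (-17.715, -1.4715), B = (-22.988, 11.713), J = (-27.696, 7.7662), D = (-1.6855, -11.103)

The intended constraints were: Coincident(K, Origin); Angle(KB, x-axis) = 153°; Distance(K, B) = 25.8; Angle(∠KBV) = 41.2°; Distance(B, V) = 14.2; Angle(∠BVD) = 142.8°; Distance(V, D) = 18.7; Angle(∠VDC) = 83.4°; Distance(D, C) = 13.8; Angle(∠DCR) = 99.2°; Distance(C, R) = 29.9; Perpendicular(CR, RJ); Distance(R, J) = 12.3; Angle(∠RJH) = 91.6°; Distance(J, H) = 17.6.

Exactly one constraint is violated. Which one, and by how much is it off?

Distance(J, H) = 17.6 — off by 4.80.

K = (0.00, 0.00) ✓; KB at 153.0° ✓; |KB| = 25.80 ✓; ∠KBV = 41.20° ✓; |BV| = 14.20 ✓; ∠BVD = 142.8° ✓; |VD| = 18.70 ✓; ∠VDC = 83.40° ✓; |DC| = 13.80 ✓; ∠DCR = 99.20° ✓; |CR| = 29.90 ✓; ∠(CR, RJ) = 90.00° ✓; |RJ| = 12.30 ✓; ∠RJH = 91.60° ✓; |JH| = 12.80 ✗.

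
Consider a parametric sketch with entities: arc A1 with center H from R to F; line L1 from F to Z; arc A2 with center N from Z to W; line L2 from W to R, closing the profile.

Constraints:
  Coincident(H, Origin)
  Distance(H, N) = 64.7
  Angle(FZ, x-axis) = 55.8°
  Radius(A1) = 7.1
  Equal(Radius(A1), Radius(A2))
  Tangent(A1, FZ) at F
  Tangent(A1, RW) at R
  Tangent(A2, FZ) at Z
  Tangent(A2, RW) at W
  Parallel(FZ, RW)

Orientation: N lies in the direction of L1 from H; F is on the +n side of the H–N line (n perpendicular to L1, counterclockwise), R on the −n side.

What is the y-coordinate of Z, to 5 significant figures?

57.503

Tangency of A1 to both parallel lines with radius 7.1 puts F and R at H ± 7.1·n: F = (-5.8723, 3.9908), R = (5.8723, -3.9908). Equal radii place Z and W the same way about N: Z = N + 7.1·n = (30.495, 57.503), W = N − 7.1·n = (42.239, 49.521). So Z.y = 57.503.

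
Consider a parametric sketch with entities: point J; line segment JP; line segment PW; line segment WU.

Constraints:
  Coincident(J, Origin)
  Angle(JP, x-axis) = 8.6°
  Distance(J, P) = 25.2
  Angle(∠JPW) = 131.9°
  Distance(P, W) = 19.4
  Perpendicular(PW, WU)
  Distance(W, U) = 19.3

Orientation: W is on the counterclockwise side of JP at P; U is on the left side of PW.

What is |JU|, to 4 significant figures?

36.23

∠JPW = 131.9°, so PW runs at 8.6° + (180° − 131.9°) = 56.70° from the x-axis; with |PW| = 19.4, W = P + 19.4·(cos 56.70°, sin 56.70°) = (35.57, 19.98). PW is perpendicular to WU; with |WU| = 19.3 on the left of PW, U = W + 19.3·(-0.8358, 0.5490) = (19.44, 30.58). Then |JU| = |U − J| = 36.23.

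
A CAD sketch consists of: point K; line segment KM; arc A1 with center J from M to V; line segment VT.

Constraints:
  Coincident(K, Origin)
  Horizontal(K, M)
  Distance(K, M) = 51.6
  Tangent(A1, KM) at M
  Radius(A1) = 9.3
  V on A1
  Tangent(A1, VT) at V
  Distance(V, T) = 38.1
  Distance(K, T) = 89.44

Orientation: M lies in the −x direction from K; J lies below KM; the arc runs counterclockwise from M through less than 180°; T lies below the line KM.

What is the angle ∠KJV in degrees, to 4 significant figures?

129.2°

Checks: ∠(JM, MK) = 90.00° ✓; |JV| = 9.300 ✓; ∠(JV, VT) = 90.00° ✓; |VT| = 38.10 ✓; |KT| = 89.44 ✓.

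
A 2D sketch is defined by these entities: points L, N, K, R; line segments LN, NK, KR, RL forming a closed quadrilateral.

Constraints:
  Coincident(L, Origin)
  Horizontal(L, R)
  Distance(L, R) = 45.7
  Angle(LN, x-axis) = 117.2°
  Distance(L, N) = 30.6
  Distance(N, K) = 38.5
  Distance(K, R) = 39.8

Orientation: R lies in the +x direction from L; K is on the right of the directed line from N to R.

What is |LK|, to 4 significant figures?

8.361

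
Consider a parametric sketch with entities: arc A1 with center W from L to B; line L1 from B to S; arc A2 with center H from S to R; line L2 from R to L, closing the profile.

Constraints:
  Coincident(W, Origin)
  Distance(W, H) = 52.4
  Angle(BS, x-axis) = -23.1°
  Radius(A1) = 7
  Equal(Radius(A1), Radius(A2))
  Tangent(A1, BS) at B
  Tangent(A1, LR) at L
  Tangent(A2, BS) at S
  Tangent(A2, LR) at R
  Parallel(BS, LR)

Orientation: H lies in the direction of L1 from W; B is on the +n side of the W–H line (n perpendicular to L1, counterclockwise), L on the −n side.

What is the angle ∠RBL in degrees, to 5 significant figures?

75.041°

Tangency of A1 to both parallel lines with radius 7.0 puts B and L at W ± 7.0·n: B = (2.7464, 6.4388), L = (-2.7464, -6.4388). Equal radii place S and R the same way about H: S = H + 7.0·n = (50.945, -14.120), R = H − 7.0·n = (45.452, -26.997). Then cos ∠RBL = BR·BL / (|BR||BL|), giving 75.041°.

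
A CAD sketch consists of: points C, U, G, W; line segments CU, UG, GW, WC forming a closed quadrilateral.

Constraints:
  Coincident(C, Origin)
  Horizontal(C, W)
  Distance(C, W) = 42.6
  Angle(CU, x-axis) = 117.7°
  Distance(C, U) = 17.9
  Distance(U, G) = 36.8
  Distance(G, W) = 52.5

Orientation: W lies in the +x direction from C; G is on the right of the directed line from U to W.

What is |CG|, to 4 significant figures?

21.58

C is at the origin; C and W share the same y with |CW| = 42.6 and W in +x, so W = (42.6, 0). CU runs at 117.7° with |CU| = 17.9, so U = (-8.321, 15.85). G is determined by |UG| = 36.8 and |GW| = 52.5 together: it lies at the intersection of circle(U, 36.8) and circle(W, 52.5). With |UW| = 53.33, the foot of the radical line on UW is 13.52 from U and the perpendicular offset is √(36.8² − 13.52²) = 34.23. Taking the right-of-UW solution: G = (-5.582, -20.85).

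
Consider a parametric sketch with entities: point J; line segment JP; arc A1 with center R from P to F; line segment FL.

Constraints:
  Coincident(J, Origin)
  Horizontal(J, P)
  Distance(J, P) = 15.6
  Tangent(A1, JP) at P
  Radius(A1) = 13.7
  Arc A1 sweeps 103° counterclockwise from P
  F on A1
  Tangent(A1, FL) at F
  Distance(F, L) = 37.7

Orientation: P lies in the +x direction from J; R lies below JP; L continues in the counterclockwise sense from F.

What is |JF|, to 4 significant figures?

16.93

J is at the origin; JP is horizontal with |JP| = 15.6 and P on the +x side, so P = (15.60, 0.000). The tangent condition forces RP to be normal to JP, so R = P + (0, -13.7) = (15.60, -13.70). On A1, P sits at bearing 90° from R; a 103° counterclockwise sweep puts F at bearing 193°, so F = R + 13.7·(cos 193°, sin 193°) = (2.251, -16.78). Then |JF| = |F − J| = 16.93.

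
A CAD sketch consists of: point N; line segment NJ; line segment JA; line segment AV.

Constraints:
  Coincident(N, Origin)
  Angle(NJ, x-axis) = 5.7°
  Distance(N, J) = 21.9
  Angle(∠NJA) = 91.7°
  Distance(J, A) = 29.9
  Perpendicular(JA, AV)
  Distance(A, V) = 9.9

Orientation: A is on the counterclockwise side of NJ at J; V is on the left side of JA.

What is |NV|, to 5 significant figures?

32.818

N is at the origin; NJ runs at 5.7° with length 21.9, so J = 21.9·(cos 5.7°, sin 5.7°) = (21.792, 2.1751). ∠NJA = 91.7°, so JA runs at 5.7° + (180° − 91.7°) = 94.000° from the x-axis; with |JA| = 29.9, A = J + 29.9·(cos 94.000°, sin 94.000°) = (19.706, 32.002). JA ⟂ AV; with |AV| = 9.9 on the left of JA, V = A + 9.9·(-0.99756, -0.069756) = (9.8301, 31.312). Then |NV| = |V − N| = 32.818.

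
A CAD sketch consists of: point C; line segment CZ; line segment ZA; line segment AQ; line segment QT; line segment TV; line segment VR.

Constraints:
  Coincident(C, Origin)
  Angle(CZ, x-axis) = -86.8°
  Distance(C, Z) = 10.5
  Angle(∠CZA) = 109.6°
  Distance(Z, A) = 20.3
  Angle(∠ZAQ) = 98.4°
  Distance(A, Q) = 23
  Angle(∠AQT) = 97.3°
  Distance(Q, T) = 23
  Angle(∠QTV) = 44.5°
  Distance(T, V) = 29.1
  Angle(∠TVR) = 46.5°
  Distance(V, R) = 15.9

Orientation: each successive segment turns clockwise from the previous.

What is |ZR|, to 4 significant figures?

27.96

C is at the origin; CZ runs at -86.8° with length 10.5, so Z = (0.5861, -10.48). ∠CZA = 109.6° gives ZA at -157.2° from the x-axis; with |ZA| = 20.3, A = (-18.13, -18.35). ∠ZAQ = 98.4° gives AQ at 121.2° from the x-axis; with |AQ| = 23.0, Q = (-30.04, 1.323). ∠AQT = 97.3° gives QT at 38.50° from the x-axis; with |QT| = 23.0, T = (-12.04, 15.64). ∠QTV = 44.5° gives TV at -97.00° from the x-axis; with |TV| = 29.1, V = (-15.59, -13.24). ∠TVR = 46.5° gives VR at 129.5° from the x-axis; with |VR| = 15.9, R = (-25.70, -0.9732). Then |ZR| = |R − Z| = 27.96.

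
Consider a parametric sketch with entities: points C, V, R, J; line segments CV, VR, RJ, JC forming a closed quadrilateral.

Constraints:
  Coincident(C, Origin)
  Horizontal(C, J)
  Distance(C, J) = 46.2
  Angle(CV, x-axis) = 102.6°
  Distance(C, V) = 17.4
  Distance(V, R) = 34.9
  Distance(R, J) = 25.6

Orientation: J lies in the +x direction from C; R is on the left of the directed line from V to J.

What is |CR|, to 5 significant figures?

37.123

C is at the origin; CJ is horizontal with |CJ| = 46.2 and J in +x, so J = (46.2, 0). CV runs at 102.6° with |CV| = 17.4, so V = (-3.7957, 16.981). R is determined by |VR| = 34.9 and |RJ| = 25.6 together: it lies at the intersection of circle(V, 34.9) and circle(J, 25.6). With |VJ| = 52.801, the foot of the radical line on VJ is 31.728 from V and the perpendicular offset is √(34.9² − 31.728²) = 14.537. Taking the left-of-VJ solution: R = (30.922, 20.541).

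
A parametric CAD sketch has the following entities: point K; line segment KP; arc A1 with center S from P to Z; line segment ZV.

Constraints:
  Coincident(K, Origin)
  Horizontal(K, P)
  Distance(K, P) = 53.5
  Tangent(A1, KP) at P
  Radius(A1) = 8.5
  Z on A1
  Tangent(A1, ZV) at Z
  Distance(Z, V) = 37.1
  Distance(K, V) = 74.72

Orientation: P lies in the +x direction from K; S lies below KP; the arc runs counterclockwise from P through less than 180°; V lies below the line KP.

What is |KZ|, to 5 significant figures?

46.987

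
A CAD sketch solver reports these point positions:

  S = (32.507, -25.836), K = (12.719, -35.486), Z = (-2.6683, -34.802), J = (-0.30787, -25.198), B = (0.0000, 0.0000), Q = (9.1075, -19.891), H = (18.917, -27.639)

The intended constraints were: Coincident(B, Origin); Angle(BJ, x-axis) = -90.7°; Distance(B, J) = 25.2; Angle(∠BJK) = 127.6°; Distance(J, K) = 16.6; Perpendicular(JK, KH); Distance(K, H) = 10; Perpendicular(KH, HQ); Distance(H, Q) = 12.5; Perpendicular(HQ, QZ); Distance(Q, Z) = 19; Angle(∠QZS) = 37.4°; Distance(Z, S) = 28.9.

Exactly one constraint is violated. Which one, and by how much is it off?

Distance(Z, S) = 28.9 — off by 7.40.

B = (0.00, 0.00) ✓; BJ at -90.70° ✓; |BJ| = 25.20 ✓; ∠BJK = 127.6° ✓; |JK| = 16.60 ✓; ∠(JK, KH) = 90.00° ✓; |KH| = 10.00 ✓; ∠(KH, HQ) = 90.00° ✓; |HQ| = 12.50 ✓; ∠(HQ, QZ) = 90.00° ✓; |QZ| = 19.00 ✓; ∠QZS = 37.40° ✓; |ZS| = 36.30 ✗.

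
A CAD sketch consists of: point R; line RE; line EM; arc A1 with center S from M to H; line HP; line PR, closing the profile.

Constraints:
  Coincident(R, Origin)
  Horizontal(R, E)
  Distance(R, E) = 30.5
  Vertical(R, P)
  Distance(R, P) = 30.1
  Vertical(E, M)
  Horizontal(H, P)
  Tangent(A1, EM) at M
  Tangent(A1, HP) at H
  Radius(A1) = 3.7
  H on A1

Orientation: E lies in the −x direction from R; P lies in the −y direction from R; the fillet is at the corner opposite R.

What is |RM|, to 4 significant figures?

40.34

R is at the origin; RE is horizontal with |RE| = 30.5 and E on the −x side, so E = (-30.50, 0.000). RP is vertical with |RP| = 30.1 and P on the −y side, so P = (0.000, -30.10). The virtual corner opposite R is at (-30.50, -30.10). A1 meets EM tangentially, so SM is at right angles to EM and tangency of A1 to HP means the radius SH is perpendicular to HP, with radius 3.7, so the center S sits 3.7 in from both sides at S = (-26.80, -26.40). That places the tangent points at M = (-30.50, -26.40) on EM and H = (-26.80, -30.10) on HP. Then |RM| = |M − R| = 40.34.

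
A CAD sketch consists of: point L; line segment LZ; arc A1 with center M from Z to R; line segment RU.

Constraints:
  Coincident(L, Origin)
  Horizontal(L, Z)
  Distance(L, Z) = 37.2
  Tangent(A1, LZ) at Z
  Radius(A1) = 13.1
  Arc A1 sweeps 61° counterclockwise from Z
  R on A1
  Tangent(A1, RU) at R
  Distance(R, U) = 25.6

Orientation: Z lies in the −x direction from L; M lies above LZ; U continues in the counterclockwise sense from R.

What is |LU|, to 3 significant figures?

32.0

On A1, Z sits at bearing -90° from M; a 61° counterclockwise sweep puts R at bearing -29°, so R = M + 13.1·(cos -29°, sin -29°) = (-25.7, 6.75). Tangency of A1 to RU means the radius MR is perpendicular to RU, so RU runs along (−sin -29°, cos -29°); with |RU| = 25.6, U = (-13.3, 29.1). Then |LU| = |U − L| = 32.0.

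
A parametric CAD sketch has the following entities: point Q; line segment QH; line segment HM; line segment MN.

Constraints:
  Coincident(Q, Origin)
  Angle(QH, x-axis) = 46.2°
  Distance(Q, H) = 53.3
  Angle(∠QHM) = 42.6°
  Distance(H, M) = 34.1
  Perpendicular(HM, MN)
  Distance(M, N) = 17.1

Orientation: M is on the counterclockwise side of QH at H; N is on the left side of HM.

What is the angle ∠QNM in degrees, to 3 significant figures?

165°

Q is at the origin; QH runs at 46.2° with length 53.3, so H = 53.3·(cos 46.2°, sin 46.2°) = (36.9, 38.5). ∠QHM = 42.6°, so HM runs at 46.2° + (180° − 42.6°) = 184° from the x-axis; with |HM| = 34.1, M = H + 34.1·(cos 184°, sin 184°) = (2.86, 36.3). HM is perpendicular to MN; with |MN| = 17.1 on the left of HM, N = M + 17.1·(0.0628, -0.998) = (3.93, 19.3). Then cos ∠QNM = NQ·NM / (|NQ||NM|), giving 165°.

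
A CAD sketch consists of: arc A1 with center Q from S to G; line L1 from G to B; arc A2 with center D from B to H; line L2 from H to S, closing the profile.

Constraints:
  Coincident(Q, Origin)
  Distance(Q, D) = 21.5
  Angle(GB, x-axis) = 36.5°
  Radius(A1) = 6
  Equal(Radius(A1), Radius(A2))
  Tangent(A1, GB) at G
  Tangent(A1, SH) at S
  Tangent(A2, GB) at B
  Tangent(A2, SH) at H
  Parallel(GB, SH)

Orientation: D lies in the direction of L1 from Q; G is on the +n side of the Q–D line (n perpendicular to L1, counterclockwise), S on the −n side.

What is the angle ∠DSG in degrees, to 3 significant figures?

74.4°

The slot axis is L1's direction at 36.5°, so u = (cos 36.5°, sin 36.5°) = (0.804, 0.595) and n = (−sin 36.5°, cos 36.5°) = (-0.595, 0.804). Q is at the origin and D lies 21.5 along u from Q, so D = 21.5·u = (17.3, 12.8). Tangency of A1 to both parallel lines with radius 6.0 puts G and S at Q ± 6.0·n: G = (-3.57, 4.82), S = (3.57, -4.82). Then cos ∠DSG = SD·SG / (|SD||SG|), giving 74.4°.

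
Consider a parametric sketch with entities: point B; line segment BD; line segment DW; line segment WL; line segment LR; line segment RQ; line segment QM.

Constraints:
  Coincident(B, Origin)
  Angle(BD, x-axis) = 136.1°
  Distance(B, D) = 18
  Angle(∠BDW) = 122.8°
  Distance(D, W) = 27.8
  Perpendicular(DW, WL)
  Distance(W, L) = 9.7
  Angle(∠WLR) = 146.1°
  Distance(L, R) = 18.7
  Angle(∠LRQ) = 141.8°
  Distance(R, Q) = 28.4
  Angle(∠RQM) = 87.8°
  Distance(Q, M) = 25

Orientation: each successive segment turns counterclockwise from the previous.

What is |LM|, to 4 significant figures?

44.22

B is at the origin; BD runs at 136.1° with length 18.0, so D = (-12.97, 12.48). ∠BDW = 122.8° gives DW at -166.7° from the x-axis; with |DW| = 27.8, W = (-40.02, 6.086). DW ⟂ WL, so WL runs at -76.70°; with |WL| = 9.7, L = (-37.79, -3.354). ∠WLR = 146.1° gives LR at -42.80° from the x-axis; with |LR| = 18.7, R = (-24.07, -16.06). ∠LRQ = 141.8° gives RQ at -4.600° from the x-axis; with |RQ| = 28.4, Q = (4.236, -18.34). ∠RQM = 87.8° gives QM at 87.60° from the x-axis; with |QM| = 25.0, M = (5.283, 6.641). Then |LM| = |M − L| = 44.22.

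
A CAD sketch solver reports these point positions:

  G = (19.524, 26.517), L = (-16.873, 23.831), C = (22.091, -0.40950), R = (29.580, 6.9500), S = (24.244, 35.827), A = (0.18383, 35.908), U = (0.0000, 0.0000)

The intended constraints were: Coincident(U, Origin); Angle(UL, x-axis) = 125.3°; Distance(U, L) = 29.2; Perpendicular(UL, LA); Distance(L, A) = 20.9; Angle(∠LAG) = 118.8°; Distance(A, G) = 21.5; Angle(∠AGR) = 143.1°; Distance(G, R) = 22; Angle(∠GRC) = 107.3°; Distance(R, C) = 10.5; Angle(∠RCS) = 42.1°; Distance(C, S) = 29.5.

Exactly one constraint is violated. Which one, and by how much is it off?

Distance(C, S) = 29.5 — off by 6.80.

U = (0.00, 0.00) ✓; UL at 125.3° ✓; |UL| = 29.20 ✓; ∠(UL, LA) = 90.00° ✓; |LA| = 20.90 ✓; ∠LAG = 118.8° ✓; |AG| = 21.50 ✓; ∠AGR = 143.1° ✓; |GR| = 22.00 ✓; ∠GRC = 107.3° ✓; |RC| = 10.50 ✓; ∠RCS = 42.10° ✓; |CS| = 36.30 ✗.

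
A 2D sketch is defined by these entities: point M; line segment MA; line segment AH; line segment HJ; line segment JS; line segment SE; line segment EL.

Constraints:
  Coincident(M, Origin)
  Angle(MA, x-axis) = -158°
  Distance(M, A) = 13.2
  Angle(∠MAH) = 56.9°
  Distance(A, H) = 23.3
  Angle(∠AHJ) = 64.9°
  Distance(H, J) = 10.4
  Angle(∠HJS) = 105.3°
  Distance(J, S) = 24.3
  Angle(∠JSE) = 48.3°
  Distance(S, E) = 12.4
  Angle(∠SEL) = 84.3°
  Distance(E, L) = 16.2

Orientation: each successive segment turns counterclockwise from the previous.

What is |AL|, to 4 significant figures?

17.47

∠JSE = 48.3° gives SE at -73.40° from the x-axis; with |SE| = 12.4, E = (-9.822, -9.603). ∠SEL = 84.3° gives EL at 22.30° from the x-axis; with |EL| = 16.2, L = (5.167, -3.456). Then |AL| = |L − A| = 17.47.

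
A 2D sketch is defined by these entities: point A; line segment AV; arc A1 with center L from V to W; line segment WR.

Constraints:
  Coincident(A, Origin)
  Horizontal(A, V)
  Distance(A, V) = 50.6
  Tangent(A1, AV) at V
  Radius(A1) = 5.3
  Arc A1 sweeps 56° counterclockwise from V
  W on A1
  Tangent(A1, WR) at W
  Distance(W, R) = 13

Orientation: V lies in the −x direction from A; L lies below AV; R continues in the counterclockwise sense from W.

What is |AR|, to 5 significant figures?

63.629

A is at the origin; AV is horizontal with |AV| = 50.6 and V on the −x side, so V = (-50.600, 0.0000). Tangency of A1 to AV means the radius LV is perpendicular to AV, so L = V + (0, -5.3) = (-50.600, -5.3000). On A1, V sits at bearing 90° from L; a 56° counterclockwise sweep puts W at bearing 146°, so W = L + 5.3·(cos 146°, sin 146°) = (-54.994, -2.3363). A1 meets WR tangentially, so LW is at right angles to WR, so WR runs along (−sin 146°, cos 146°); with |WR| = 13.0, R = (-62.263, -13.114). Then |AR| = |R − A| = 63.629.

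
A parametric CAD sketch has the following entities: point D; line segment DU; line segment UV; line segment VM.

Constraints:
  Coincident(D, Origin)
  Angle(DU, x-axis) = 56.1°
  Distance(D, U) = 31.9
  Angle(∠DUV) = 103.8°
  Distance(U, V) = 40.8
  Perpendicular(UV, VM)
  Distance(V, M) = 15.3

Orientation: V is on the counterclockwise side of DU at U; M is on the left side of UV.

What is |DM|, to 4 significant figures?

50.89

∠DUV = 103.8°, so UV runs at 56.1° + (180° − 103.8°) = 132.3° from the x-axis; with |UV| = 40.8, V = U + 40.8·(cos 132.3°, sin 132.3°) = (-9.667, 56.65). The perpendicularity gives VM at right angles to UV; with |VM| = 15.3 on the left of UV, M = V + 15.3·(-0.7396, -0.6730) = (-20.98, 46.36). Then |DM| = |M − D| = 50.89.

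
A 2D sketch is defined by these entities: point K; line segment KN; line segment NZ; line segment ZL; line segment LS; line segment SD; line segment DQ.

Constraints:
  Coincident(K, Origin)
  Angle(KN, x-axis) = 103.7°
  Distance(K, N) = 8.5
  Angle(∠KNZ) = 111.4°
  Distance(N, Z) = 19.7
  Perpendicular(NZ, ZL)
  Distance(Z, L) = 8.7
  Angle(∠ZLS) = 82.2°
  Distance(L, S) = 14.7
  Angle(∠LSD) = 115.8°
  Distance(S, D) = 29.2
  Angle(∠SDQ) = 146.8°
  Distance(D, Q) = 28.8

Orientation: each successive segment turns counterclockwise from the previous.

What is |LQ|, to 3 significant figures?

59.8

∠LSD = 115.8° gives SD at 64.3° from the x-axis; with |SD| = 29.2, D = (4.66, 28.6). ∠SDQ = 146.8° gives DQ at 97.5° from the x-axis; with |DQ| = 28.8, Q = (0.902, 57.2). Then |LQ| = |Q − L| = 59.8.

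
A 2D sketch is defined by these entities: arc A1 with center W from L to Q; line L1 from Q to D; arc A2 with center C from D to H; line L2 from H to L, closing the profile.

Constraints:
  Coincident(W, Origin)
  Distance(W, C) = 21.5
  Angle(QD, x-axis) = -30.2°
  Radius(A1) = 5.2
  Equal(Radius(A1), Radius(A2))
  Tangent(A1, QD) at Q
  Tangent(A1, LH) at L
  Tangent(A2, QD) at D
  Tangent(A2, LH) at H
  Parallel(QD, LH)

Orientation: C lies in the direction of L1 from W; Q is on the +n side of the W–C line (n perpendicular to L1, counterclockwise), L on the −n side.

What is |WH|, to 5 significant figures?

22.120

The slot axis is L1's direction at -30.2°, so u = (cos -30.2°, sin -30.2°) = (0.86427, -0.50302) and n = (−sin -30.2°, cos -30.2°) = (0.50302, 0.86427). W is at the origin and C lies 21.5 along u from W, so C = 21.5·u = (18.582, -10.815). Tangency of A1 to both parallel lines with radius 5.2 puts Q and L at W ± 5.2·n: Q = (2.6157, 4.4942), L = (-2.6157, -4.4942). Equal radii place D and H the same way about C: D = C + 5.2·n = (21.198, -6.3207), H = C − 5.2·n = (15.966, -15.309). Then |WH| = |H − W| = 22.120.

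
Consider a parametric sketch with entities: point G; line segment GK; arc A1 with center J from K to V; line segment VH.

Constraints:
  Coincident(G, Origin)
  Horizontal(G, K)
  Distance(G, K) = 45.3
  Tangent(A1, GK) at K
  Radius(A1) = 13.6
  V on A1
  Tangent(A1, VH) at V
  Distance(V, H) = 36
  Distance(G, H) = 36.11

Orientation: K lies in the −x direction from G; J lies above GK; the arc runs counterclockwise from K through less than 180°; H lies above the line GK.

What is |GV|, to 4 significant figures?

34.92

Checks: G.y = 0.00, K.y = 0.00 ✓; |JV| = 13.60 ✓; ∠(JV, VH) = 90.00° ✓; |VH| = 36.00 ✓; |GH| = 36.11 ✓.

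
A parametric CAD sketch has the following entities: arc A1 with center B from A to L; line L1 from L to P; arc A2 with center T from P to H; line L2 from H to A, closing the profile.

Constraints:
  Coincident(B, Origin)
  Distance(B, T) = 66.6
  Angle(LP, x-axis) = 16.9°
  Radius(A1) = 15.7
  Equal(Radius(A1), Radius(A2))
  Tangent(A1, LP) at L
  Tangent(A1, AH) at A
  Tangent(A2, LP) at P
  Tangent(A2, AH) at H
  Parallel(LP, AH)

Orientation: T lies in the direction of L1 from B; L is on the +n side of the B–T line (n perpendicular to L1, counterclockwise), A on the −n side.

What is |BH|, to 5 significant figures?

68.426

The slot axis is L1's direction at 16.9°, so u = (cos 16.9°, sin 16.9°) = (0.95681, 0.29070) and n = (−sin 16.9°, cos 16.9°) = (-0.29070, 0.95681). B is at the origin and T lies 66.6 along u from B, so T = 66.6·u = (63.724, 19.361). Tangency of A1 to both parallel lines with radius 15.7 puts L and A at B ± 15.7·n: L = (-4.5640, 15.022), A = (4.5640, -15.022). Equal radii place P and H the same way about T: P = T + 15.7·n = (59.160, 34.383), H = T − 15.7·n = (68.288, 4.3388). Then |BH| = |H − B| = 68.426.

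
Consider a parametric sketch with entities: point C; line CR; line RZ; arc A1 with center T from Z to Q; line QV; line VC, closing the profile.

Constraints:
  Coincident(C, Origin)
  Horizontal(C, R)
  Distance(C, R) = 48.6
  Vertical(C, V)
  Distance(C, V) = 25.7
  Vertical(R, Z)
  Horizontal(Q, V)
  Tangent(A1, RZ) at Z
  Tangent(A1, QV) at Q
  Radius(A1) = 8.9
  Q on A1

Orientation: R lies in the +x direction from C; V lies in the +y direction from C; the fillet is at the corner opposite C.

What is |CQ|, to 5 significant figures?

47.292

The virtual corner opposite C is at (48.600, 25.700). Tangency of A1 to RZ means the radius TZ is perpendicular to RZ and the tangent condition forces TQ to be normal to QV, with radius 8.9, so the center T sits 8.9 in from both sides at T = (39.700, 16.800). That places the tangent points at Z = (48.600, 16.800) on RZ and Q = (39.700, 25.700) on QV. Then |CQ| = |Q − C| = 47.292.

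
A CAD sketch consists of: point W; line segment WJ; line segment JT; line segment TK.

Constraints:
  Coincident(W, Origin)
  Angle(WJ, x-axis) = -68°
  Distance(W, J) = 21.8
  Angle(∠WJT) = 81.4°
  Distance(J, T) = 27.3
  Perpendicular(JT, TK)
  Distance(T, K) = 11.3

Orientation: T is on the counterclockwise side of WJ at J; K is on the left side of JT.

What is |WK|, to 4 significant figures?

26.14

W is at the origin; WJ runs at -68.0° with length 21.8, so J = 21.8·(cos -68.0°, sin -68.0°) = (8.166, -20.21). ∠WJT = 81.4°, so JT runs at -68.0° + (180° − 81.4°) = 30.60° from the x-axis; with |JT| = 27.3, T = J + 27.3·(cos 30.60°, sin 30.60°) = (31.66, -6.316). JT is perpendicular to TK; with |TK| = 11.3 on the left of JT, K = T + 11.3·(-0.5090, 0.8607) = (25.91, 3.411). Then |WK| = |K − W| = 26.14.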